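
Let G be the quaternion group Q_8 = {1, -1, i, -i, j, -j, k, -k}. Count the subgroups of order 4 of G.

3

|G| = 8 and 4 | 8, so subgroups of order 4 are possible by Lagrange.
The subgroups of order 4 are: {1, -1, i, -i}; {1, -1, j, -j}; {1, -1, k, -k}.
So G has 3 subgroups of order 4.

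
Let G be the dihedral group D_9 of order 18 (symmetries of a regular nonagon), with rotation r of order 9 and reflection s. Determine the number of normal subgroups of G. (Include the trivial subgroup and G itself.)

4

G has 16 subgroups. Checking conjugation-invariance by order — order 1: 1/1 normal; order 2: 0/9 normal; order 3: 1/1 normal; order 6: 0/3 normal; order 9: 1/1 normal; order 18: 1/1 normal.
Total normal subgroups: 4.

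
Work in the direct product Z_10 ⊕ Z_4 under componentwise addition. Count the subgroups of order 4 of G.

|G| = 40 and 4 | 40, so subgroups of order 4 are possible by Lagrange.
The subgroups of order 4 are: {(0,0), (0,1), (0,2), (0,3)}; {(0,0), (0,2), (5,0), (5,2)}; {(0,0), (0,2), (5,1), (5,3)}.
So G has 3 subgroups of order 4.

3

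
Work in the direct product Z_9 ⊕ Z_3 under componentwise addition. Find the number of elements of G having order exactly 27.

An element (a,b) has order lcm(ord(a), ord(b)); count pairs with lcm equal to 27.
Enumerating gives 0 such elements.

0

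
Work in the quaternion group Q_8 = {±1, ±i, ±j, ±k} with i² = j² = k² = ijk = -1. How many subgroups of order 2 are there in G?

|G| = 8 and 2 | 8, so subgroups of order 2 are possible by Lagrange.
The subgroups of order 2 are: {1, -1}.
So G has 1 subgroup of order 2.

1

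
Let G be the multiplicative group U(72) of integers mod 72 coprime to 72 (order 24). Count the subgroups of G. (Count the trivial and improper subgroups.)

|G| = 24, so by Lagrange every subgroup order divides 24. Divisors: 1, 2, 3, 4, 6, 8, 12, 24.
Subgroups by order — order 1: 1; order 2: 7; order 3: 1; order 4: 7; order 6: 7; order 8: 1; order 12: 7; order 24: 1.
Total: 1 + 7 + 1 + 7 + 7 + 1 + 7 + 1 = 32.

32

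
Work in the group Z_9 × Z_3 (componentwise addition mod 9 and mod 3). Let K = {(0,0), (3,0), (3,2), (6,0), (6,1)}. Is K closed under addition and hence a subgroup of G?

|K| = 5 does not divide |G| = 27, so by Lagrange K is not a subgroup.

No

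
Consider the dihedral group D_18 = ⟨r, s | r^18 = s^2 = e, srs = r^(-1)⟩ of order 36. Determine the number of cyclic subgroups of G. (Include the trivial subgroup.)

24

A cyclic subgroup of order d is generated by each of its φ(d) elements of order d, so the cyclic subgroups of order d number (#elements of order d)/φ(d).
Cyclic subgroups by order — order 1: 1; order 2: 19; order 3: 1; order 6: 1; order 9: 1; order 18: 1.
Total: 24.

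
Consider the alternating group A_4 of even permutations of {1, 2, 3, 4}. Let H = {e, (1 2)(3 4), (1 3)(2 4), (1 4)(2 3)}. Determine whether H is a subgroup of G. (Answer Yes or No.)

|H| = 4 divides |G| = 12, consistent with Lagrange.
H contains the identity, every element's inverse is in H, and H is closed under ∘: it is a subgroup.

Yes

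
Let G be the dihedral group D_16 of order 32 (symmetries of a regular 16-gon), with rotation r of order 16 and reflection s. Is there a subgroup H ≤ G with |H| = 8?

Yes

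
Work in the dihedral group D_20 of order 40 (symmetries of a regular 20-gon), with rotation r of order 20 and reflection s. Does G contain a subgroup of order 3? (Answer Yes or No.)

3 does not divide |G| = 40, so by Lagrange no subgroup of order 3 exists.

No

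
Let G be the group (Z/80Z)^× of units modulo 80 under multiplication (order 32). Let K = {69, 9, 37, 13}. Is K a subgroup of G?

No

The identity 1 ∉ K, so K is not a subgroup.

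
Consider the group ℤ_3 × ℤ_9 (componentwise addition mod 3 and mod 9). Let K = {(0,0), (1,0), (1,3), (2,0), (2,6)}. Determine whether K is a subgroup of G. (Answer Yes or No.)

No

|K| = 5 does not divide |G| = 27, so by Lagrange K is not a subgroup.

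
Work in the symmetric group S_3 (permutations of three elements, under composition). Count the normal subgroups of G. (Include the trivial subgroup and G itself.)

G has 6 subgroups. Checking conjugation-invariance by order — order 1: 1/1 normal; order 2: 0/3 normal; order 3: 1/1 normal; order 6: 1/1 normal.
Total normal subgroups: 3.

3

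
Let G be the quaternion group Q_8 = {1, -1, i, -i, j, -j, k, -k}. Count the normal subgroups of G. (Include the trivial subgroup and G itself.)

6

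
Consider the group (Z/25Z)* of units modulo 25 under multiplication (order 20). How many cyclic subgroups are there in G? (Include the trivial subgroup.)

6

A cyclic subgroup of order d is generated by each of its φ(d) elements of order d, so the cyclic subgroups of order d number (#elements of order d)/φ(d).
Cyclic subgroups by order — order 1: 1; order 2: 1; order 4: 1; order 5: 1; order 10: 1; order 20: 1.
Total: 6.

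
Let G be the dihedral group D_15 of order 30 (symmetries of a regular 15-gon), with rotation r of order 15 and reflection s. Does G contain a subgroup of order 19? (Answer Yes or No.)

No

19 does not divide |G| = 30, so by Lagrange no subgroup of order 19 exists.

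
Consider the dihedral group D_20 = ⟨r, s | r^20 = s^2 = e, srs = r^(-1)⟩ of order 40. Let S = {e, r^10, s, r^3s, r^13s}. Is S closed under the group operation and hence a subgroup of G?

Closure fails: s · r^10 = r^10s ∉ S. So S is not a subgroup.

No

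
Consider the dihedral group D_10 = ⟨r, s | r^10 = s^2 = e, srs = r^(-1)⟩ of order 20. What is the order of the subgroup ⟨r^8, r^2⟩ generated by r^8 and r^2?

5

|⟨r^8⟩| = 5 and |⟨r^2⟩| = 5, so |H| is a multiple of lcm(5, 5) = 5 and divides |G| = 20.
Closing under the operation: H = {e, r^2, r^4, r^6, r^8}, so |H| = 5.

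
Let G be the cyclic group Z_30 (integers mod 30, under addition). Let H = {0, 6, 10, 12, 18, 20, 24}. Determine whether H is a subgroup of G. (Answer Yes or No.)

No

|H| = 7 does not divide |G| = 30, so by Lagrange H is not a subgroup.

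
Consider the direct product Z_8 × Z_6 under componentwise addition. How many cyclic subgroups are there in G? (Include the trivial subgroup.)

16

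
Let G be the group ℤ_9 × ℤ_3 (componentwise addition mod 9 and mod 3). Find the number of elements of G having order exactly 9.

An element (a,b) has order lcm(ord(a), ord(b)); count pairs with lcm equal to 9.
Enumerating gives 18 such elements.

18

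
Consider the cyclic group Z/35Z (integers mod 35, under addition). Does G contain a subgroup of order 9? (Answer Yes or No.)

9 does not divide |G| = 35, so by Lagrange no subgroup of order 9 exists.

No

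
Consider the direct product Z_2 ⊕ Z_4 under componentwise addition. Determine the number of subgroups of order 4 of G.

3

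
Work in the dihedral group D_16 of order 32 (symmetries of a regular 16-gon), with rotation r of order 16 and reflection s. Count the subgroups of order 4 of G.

9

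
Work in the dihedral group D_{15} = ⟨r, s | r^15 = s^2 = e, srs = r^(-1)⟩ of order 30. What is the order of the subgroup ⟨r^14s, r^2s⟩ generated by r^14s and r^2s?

|⟨r^14s⟩| = 2 and |⟨r^2s⟩| = 2, so |H| is a multiple of lcm(2, 2) = 2 and divides |G| = 30.
Closing under the operation: H = {e, r^3, r^6, r^9, r^12, r^2s, r^5s, r^8s, r^11s, r^14s}, so |H| = 10.

10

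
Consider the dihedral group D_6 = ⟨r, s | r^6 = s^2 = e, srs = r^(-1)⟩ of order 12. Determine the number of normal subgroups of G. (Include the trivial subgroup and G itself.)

7

G has 16 subgroups. Checking conjugation-invariance by order — order 1: 1/1 normal; order 2: 1/7 normal; order 3: 1/1 normal; order 4: 0/3 normal; order 6: 3/3 normal; order 12: 1/1 normal.
Total normal subgroups: 7.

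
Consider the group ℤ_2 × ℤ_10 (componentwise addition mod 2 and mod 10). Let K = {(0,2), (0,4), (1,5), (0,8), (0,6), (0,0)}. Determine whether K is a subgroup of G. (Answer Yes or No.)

|K| = 6 does not divide |G| = 20, so by Lagrange K is not a subgroup.

No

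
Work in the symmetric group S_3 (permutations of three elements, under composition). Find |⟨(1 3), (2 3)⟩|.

6

|⟨(1 3)⟩| = 2 and |⟨(2 3)⟩| = 2, so |H| is a multiple of lcm(2, 2) = 2 and divides |G| = 6.
Closing {(1 3), (2 3)} under the group operation gives all of G, so |H| = 6.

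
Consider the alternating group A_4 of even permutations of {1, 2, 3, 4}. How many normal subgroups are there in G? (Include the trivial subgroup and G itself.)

3

G has 10 subgroups. Checking conjugation-invariance by order — order 1: 1/1 normal; order 2: 0/3 normal; order 3: 0/4 normal; order 4: 1/1 normal; order 12: 1/1 normal.
Total normal subgroups: 3.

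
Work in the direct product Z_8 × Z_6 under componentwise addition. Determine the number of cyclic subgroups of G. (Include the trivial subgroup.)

Each element a generates a cyclic subgroup ⟨a⟩; distinct elements may generate the same one (a cyclic group of order d has φ(d) generators).
Cyclic subgroups by order — order 1: 1; order 2: 3; order 3: 1; order 4: 2; order 6: 3; order 8: 2; order 12: 2; order 24: 2.
Total: 16.

16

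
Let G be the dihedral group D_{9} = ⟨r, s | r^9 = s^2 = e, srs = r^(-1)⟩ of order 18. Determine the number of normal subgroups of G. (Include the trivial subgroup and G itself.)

G has 16 subgroups. Checking conjugation-invariance by order — order 1: 1/1 normal; order 2: 0/9 normal; order 3: 1/1 normal; order 6: 0/3 normal; order 9: 1/1 normal; order 18: 1/1 normal.
Total normal subgroups: 4.

4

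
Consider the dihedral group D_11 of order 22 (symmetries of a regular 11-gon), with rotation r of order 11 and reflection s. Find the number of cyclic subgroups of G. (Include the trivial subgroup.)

13

A cyclic subgroup of order d is generated by each of its φ(d) elements of order d, so the cyclic subgroups of order d number (#elements of order d)/φ(d).
Cyclic subgroups by order — order 1: 1; order 2: 11; order 11: 1.
Total: 13.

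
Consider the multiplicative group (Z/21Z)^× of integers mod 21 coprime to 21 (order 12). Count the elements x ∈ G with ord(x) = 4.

No element of G has order 4 (even though 4 | 12).

0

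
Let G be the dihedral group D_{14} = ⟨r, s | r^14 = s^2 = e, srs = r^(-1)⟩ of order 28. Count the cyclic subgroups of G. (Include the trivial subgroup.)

Each element a generates a cyclic subgroup ⟨a⟩; distinct elements may generate the same one (a cyclic group of order d has φ(d) generators).
Cyclic subgroups by order — order 1: 1; order 2: 15; order 7: 1; order 14: 1.
Total: 18.

18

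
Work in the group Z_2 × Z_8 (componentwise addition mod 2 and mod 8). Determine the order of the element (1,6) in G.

The order of (1,6) in Z_2 × Z_8 is lcm(ord(1) in Z_2, ord(6) in Z_8).
ord(1) = 2 and ord(6) = 4, so |⟨(1,6)⟩| = lcm(2, 4) = 4.

4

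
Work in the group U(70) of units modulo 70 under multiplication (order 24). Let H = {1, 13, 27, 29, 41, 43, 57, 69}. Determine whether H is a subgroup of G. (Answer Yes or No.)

Yes

|H| = 8 divides |G| = 24, consistent with Lagrange.
H contains the identity, every element's inverse is in H, and H is closed under ·: it is a subgroup.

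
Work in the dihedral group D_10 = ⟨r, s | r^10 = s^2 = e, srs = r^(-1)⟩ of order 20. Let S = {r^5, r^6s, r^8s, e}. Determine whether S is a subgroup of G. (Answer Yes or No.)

Closure fails: r^6s · r^8s = r^8 ∉ S. So S is not a subgroup.

No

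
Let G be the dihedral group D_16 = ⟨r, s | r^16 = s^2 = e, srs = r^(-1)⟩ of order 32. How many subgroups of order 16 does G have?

|G| = 32 and 16 | 32, so subgroups of order 16 are possible by Lagrange.
The subgroups of order 16 are: {e, r, r^2, r^3, r^4, r^5, r^6, r^7, r^8, r^9, r^10, r^11, r^12, r^13, r^14, r^15}; {e, r^2, r^4, r^6, r^8, r^10, r^12, r^14, s, r^2s, r^4s, r^6s, r^8s, r^10s, r^12s, r^14s}; {e, r^2, r^4, r^6, r^8, r^10, r^12, r^14, rs, r^3s, r^5s, r^7s, r^9s, r^11s, r^13s, r^15s}.
So G has 3 subgroups of order 16.

3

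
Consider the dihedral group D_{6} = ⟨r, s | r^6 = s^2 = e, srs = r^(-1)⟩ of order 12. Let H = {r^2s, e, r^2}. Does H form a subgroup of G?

r^2 ∈ H but its inverse r^4 ∉ H, so H is not a subgroup.

No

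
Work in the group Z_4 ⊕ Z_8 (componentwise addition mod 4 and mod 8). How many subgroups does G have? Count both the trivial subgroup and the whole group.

22

|G| = 32, so by Lagrange every subgroup order divides 32. Divisors: 1, 2, 4, 8, 16, 32.
Subgroups by order — order 1: 1; order 2: 3; order 4: 7; order 8: 7; order 16: 3; order 32: 1.
Total: 1 + 3 + 7 + 7 + 3 + 1 = 22.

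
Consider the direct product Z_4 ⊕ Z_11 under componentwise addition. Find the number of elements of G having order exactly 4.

2

An element (a,b) has order lcm(ord(a), ord(b)); count pairs with lcm equal to 4.
Enumerating gives 2 such elements.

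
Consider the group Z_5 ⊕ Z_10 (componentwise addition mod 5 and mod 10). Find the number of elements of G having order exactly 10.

24

An element (a,b) has order lcm(ord(a), ord(b)); count pairs with lcm equal to 10.
Enumerating gives 24 such elements.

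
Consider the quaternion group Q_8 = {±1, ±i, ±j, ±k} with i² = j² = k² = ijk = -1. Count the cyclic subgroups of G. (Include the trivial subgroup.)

5

Each element a generates a cyclic subgroup ⟨a⟩; distinct elements may generate the same one (a cyclic group of order d has φ(d) generators).
Cyclic subgroups by order — order 1: 1; order 2: 1; order 4: 3.
Total: 5.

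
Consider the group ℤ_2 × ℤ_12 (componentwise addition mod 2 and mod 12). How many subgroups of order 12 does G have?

|G| = 24 and 12 | 24, so subgroups of order 12 are possible by Lagrange.
The subgroups of order 12 are: {(0,0), (0,1), (0,2), (0,3), (0,4), (0,5), (0,6), (0,7), (0,8), (0,9), (0,10), (0,11)}; {(0,0), (0,2), (0,4), (0,6), (0,8), (0,10), (1,0), (1,2), (1,4), (1,6), (1,8), (1,10)}; {(0,0), (0,2), (0,4), (0,6), (0,8), (0,10), (1,1), (1,3), (1,5), (1,7), (1,9), (1,11)}.
So G has 3 subgroups of order 12.

3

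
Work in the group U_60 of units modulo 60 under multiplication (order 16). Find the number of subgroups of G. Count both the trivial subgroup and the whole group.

|G| = 16, so by Lagrange every subgroup order divides 16. Divisors: 1, 2, 4, 8, 16.
Subgroups by order — order 1: 1; order 2: 7; order 4: 11; order 8: 7; order 16: 1.
Total: 1 + 7 + 11 + 7 + 1 = 27.

27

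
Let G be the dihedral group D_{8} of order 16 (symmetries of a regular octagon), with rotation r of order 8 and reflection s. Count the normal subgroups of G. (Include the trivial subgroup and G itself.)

G has 19 subgroups. Checking conjugation-invariance by order — order 1: 1/1 normal; order 2: 1/9 normal; order 4: 1/5 normal; order 8: 3/3 normal; order 16: 1/1 normal.
Total normal subgroups: 7.

7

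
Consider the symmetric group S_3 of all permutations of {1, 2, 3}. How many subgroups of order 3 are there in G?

1

|G| = 6 and 3 | 6, so subgroups of order 3 are possible by Lagrange.
The subgroups of order 3 are: {e, (1 2 3), (1 3 2)}.
So G has 1 subgroup of order 3.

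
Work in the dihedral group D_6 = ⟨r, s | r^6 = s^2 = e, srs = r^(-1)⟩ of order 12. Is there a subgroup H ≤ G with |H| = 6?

6 | 12. A subgroup of order 6 is {e, r, r^2, r^3, r^4, r^5}.

Yes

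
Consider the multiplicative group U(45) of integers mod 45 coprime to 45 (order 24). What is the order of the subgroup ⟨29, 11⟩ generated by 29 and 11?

|⟨29⟩| = 6 and |⟨11⟩| = 6, so |H| is a multiple of lcm(6, 6) = 6 and divides |G| = 24.
Closing under the operation: H = {1, 4, 11, 14, 16, 19, 26, 29, 31, 34, 41, 44}, so |H| = 12.

12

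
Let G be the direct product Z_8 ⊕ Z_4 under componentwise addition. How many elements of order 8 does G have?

16

An element (a,b) has order lcm(ord(a), ord(b)); count pairs with lcm equal to 8.
Enumerating gives 16 such elements.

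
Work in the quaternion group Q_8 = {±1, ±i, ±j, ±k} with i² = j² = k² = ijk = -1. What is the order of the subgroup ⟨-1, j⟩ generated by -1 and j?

4

|⟨-1⟩| = 2 and |⟨j⟩| = 4, so |H| is a multiple of lcm(2, 4) = 4 and divides |G| = 8.
Closing under the operation: H = {1, -1, j, -j}, so |H| = 4.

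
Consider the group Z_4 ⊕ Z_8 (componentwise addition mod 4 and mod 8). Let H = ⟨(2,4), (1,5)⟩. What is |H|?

|⟨(2,4)⟩| = 2 and |⟨(1,5)⟩| = 8, so |H| is a multiple of lcm(2, 8) = 8 and divides |G| = 32.
Closing under the operation: H = {(0,0), (0,2), (0,4), (0,6), (1,1), (1,3), (1,5), (1,7), (2,0), (2,2), (2,4), (2,6), (3,1), (3,3), (3,5), (3,7)}, so |H| = 16.

16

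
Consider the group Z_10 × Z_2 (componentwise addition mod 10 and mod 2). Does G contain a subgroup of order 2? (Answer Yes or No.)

Yes

2 | 20. A subgroup of order 2 is {(0,0), (0,1)}.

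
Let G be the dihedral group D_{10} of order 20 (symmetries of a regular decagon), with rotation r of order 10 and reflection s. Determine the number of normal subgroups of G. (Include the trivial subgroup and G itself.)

7

G has 22 subgroups. Checking conjugation-invariance by order — order 1: 1/1 normal; order 2: 1/11 normal; order 4: 0/5 normal; order 5: 1/1 normal; order 10: 3/3 normal; order 20: 1/1 normal.
Total normal subgroups: 7.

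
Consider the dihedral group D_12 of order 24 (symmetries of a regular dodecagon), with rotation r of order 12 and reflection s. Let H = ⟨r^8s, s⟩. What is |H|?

|⟨r^8s⟩| = 2 and |⟨s⟩| = 2, so |H| is a multiple of lcm(2, 2) = 2 and divides |G| = 24.
Closing under the operation: H = {e, r^4, r^8, s, r^4s, r^8s}, so |H| = 6.

6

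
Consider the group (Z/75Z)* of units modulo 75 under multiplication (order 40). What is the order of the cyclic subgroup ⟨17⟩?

Compute successive powers of 17 mod 75: 17, 64, 38, 46, 32, 19, 23, 16, …; 17^20 ≡ 1 (mod 75).
So |⟨17⟩| = 20.

20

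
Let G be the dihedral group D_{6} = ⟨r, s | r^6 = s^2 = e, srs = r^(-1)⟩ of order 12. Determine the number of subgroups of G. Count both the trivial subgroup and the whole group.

|G| = 12, so by Lagrange every subgroup order divides 12. Divisors: 1, 2, 3, 4, 6, 12.
Subgroups by order — order 1: 1; order 2: 7; order 3: 1; order 4: 3; order 6: 3; order 12: 1.
Total: 1 + 7 + 1 + 3 + 3 + 1 = 16.

16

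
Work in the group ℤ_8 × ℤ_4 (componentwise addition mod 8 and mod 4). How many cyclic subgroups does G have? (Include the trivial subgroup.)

Each element a generates a cyclic subgroup ⟨a⟩; distinct elements may generate the same one (a cyclic group of order d has φ(d) generators).
Cyclic subgroups by order — order 1: 1; order 2: 3; order 4: 6; order 8: 4.
Total: 14.

14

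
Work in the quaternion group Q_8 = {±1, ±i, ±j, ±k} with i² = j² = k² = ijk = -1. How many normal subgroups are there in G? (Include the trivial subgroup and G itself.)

G has 6 subgroups. Checking conjugation-invariance by order — order 1: 1/1 normal; order 2: 1/1 normal; order 4: 3/3 normal; order 8: 1/1 normal.
Total normal subgroups: 6.

6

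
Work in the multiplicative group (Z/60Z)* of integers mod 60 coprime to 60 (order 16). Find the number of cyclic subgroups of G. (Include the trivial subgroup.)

Each element a generates a cyclic subgroup ⟨a⟩; distinct elements may generate the same one (a cyclic group of order d has φ(d) generators).
Cyclic subgroups by order — order 1: 1; order 2: 7; order 4: 4.
Total: 12.

12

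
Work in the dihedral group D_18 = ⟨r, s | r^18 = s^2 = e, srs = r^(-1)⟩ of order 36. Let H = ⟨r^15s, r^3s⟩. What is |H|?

|⟨r^15s⟩| = 2 and |⟨r^3s⟩| = 2, so |H| is a multiple of lcm(2, 2) = 2 and divides |G| = 36.
Closing under the operation: H = {e, r^6, r^12, r^3s, r^9s, r^15s}, so |H| = 6.

6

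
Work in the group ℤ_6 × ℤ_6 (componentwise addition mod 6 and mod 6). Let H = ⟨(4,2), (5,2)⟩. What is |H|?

|⟨(4,2)⟩| = 3 and |⟨(5,2)⟩| = 6, so |H| is a multiple of lcm(3, 6) = 6 and divides |G| = 36.
Closing under the operation: H = {(0,0), (0,2), (0,4), (1,0), (1,2), (1,4), (2,0), (2,2), (2,4), (3,0), (3,2), (3,4), (4,0), (4,2), (4,4), (5,0), (5,2), (5,4)}, so |H| = 18.

18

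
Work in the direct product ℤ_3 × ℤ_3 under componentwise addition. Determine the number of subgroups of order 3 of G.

|G| = 9 and 3 | 9, so subgroups of order 3 are possible by Lagrange.
The subgroups of order 3 are: {(0,0), (0,1), (0,2)}; {(0,0), (1,0), (2,0)}; {(0,0), (1,1), (2,2)}; {(0,0), (1,2), (2,1)}.
So G has 4 subgroups of order 3.

4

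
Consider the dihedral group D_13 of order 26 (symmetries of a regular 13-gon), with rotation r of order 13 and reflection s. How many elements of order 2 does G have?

13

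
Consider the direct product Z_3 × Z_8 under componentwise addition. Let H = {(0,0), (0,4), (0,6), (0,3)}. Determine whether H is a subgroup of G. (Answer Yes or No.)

(0,3) ∈ H but its inverse (0,5) ∉ H, so H is not a subgroup.

No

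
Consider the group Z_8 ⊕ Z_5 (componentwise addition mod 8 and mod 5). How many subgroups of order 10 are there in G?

|G| = 40 and 10 | 40, so subgroups of order 10 are possible by Lagrange.
The subgroups of order 10 are: {(0,0), (0,1), (0,2), (0,3), (0,4), (4,0), (4,1), (4,2), (4,3), (4,4)}.
So G has 1 subgroup of order 10.

1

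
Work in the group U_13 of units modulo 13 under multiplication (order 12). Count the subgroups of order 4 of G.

1

|G| = 12 and 4 | 12, so subgroups of order 4 are possible by Lagrange.
The subgroups of order 4 are: {1, 5, 8, 12}.
So G has 1 subgroup of order 4.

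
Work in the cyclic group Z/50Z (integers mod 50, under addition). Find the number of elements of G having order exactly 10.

4

In a cyclic group of order 50, the number of elements of order d (for d | 50) is φ(d).
φ(10) = 4.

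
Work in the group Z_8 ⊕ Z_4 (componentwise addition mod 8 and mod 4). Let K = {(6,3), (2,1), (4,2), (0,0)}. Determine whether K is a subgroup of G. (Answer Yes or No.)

Yes

|K| = 4 divides |G| = 32, consistent with Lagrange.
K contains the identity, every element's inverse is in K, and K is closed under +: it is a subgroup.
In fact K = ⟨(6,3)⟩.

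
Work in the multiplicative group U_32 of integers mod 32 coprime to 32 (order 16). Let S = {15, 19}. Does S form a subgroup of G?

The identity 1 ∉ S, so S is not a subgroup.

No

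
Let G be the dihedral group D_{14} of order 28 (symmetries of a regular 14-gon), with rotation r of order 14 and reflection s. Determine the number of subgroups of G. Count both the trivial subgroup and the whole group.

28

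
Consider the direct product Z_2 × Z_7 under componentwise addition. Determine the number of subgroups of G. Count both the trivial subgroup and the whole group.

4

|G| = 14, so by Lagrange every subgroup order divides 14. Divisors: 1, 2, 7, 14.
Subgroups by order — order 1: 1; order 2: 1; order 7: 1; order 14: 1.
Total: 1 + 1 + 1 + 1 = 4.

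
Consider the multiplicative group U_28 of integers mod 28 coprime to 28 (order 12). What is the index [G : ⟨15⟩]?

6

|⟨15⟩| = 2 and |G| = 12.
By Lagrange, [G : H] = |G|/|H| = 12/2 = 6.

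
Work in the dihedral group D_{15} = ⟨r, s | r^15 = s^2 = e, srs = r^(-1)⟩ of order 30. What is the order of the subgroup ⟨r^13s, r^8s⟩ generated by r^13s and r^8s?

6

|⟨r^13s⟩| = 2 and |⟨r^8s⟩| = 2, so |H| is a multiple of lcm(2, 2) = 2 and divides |G| = 30.
Closing under the operation: H = {e, r^5, r^10, r^3s, r^8s, r^13s}, so |H| = 6.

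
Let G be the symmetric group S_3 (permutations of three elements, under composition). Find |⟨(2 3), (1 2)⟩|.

|⟨(2 3)⟩| = 2 and |⟨(1 2)⟩| = 2, so |H| is a multiple of lcm(2, 2) = 2 and divides |G| = 6.
Closing {(2 3), (1 2)} under the group operation gives all of G, so |H| = 6.

6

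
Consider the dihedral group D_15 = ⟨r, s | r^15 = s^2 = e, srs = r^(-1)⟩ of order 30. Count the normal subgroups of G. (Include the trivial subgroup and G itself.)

G has 28 subgroups. Checking conjugation-invariance by order — order 1: 1/1 normal; order 2: 0/15 normal; order 3: 1/1 normal; order 5: 1/1 normal; order 6: 0/5 normal; order 10: 0/3 normal; order 15: 1/1 normal; order 30: 1/1 normal.
Total normal subgroups: 5.

5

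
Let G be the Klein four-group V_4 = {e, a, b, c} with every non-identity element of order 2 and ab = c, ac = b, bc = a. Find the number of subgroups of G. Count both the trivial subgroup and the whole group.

5

|G| = 4, so by Lagrange every subgroup order divides 4. Divisors: 1, 2, 4.
Subgroups by order — order 1: 1; order 2: 3; order 4: 1.
Total: 1 + 3 + 1 = 5.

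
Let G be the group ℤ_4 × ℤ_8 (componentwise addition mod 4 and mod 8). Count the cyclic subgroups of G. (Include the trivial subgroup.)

Each element a generates a cyclic subgroup ⟨a⟩; distinct elements may generate the same one (a cyclic group of order d has φ(d) generators).
Cyclic subgroups by order — order 1: 1; order 2: 3; order 4: 6; order 8: 4.
Total: 14.

14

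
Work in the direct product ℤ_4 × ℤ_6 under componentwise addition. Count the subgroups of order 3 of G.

|G| = 24 and 3 | 24, so subgroups of order 3 are possible by Lagrange.
The subgroups of order 3 are: {(0,0), (0,2), (0,4)}.
So G has 1 subgroup of order 3.

1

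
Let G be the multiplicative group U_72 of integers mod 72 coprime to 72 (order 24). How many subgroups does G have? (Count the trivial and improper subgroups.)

32

|G| = 24, so by Lagrange every subgroup order divides 24. Divisors: 1, 2, 3, 4, 6, 8, 12, 24.
Subgroups by order — order 1: 1; order 2: 7; order 3: 1; order 4: 7; order 6: 7; order 8: 1; order 12: 7; order 24: 1.
Total: 1 + 7 + 1 + 7 + 7 + 1 + 7 + 1 = 32.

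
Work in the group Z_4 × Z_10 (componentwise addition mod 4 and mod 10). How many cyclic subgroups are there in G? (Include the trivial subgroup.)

A cyclic subgroup of order d is generated by each of its φ(d) elements of order d, so the cyclic subgroups of order d number (#elements of order d)/φ(d).
Cyclic subgroups by order — order 1: 1; order 2: 3; order 4: 2; order 5: 1; order 10: 3; order 20: 2.
Total: 12.

12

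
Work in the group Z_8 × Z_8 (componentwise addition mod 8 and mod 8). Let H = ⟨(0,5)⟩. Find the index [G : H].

8

|⟨(0,5)⟩| = 8 and |G| = 64.
By Lagrange, [G : H] = |G|/|H| = 64/8 = 8.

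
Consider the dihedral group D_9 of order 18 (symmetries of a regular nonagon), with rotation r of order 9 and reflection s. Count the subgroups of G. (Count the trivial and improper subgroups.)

|G| = 18, so by Lagrange every subgroup order divides 18. Divisors: 1, 2, 3, 6, 9, 18.
Subgroups by order — order 1: 1; order 2: 9; order 3: 1; order 6: 3; order 9: 1; order 18: 1.
Total: 1 + 9 + 1 + 3 + 1 + 1 = 16.

16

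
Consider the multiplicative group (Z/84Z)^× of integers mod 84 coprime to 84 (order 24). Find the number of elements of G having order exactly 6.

Enumerating element orders in G gives 14 elements of order 6.

14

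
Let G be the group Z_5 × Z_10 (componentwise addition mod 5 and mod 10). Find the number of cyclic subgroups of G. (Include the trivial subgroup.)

14

Each element a generates a cyclic subgroup ⟨a⟩; distinct elements may generate the same one (a cyclic group of order d has φ(d) generators).
Cyclic subgroups by order — order 1: 1; order 2: 1; order 5: 6; order 10: 6.
Total: 14.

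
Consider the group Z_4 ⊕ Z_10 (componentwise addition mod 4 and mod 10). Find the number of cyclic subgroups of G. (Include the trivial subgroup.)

Group the elements of G by the cyclic subgroup they generate; each cyclic subgroup of order d accounts for φ(d) elements.
Cyclic subgroups by order — order 1: 1; order 2: 3; order 4: 2; order 5: 1; order 10: 3; order 20: 2.
Total: 12.

12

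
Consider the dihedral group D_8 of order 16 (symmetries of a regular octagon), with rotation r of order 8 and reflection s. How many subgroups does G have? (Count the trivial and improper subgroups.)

|G| = 16, so by Lagrange every subgroup order divides 16. Divisors: 1, 2, 4, 8, 16.
Subgroups by order — order 1: 1; order 2: 9; order 4: 5; order 8: 3; order 16: 1.
Total: 1 + 9 + 5 + 3 + 1 = 19.

19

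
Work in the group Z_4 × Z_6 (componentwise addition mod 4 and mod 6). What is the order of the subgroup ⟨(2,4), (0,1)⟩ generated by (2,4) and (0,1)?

12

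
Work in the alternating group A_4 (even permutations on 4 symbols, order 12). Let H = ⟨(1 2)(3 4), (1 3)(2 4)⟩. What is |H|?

4

|⟨(1 2)(3 4)⟩| = 2 and |⟨(1 3)(2 4)⟩| = 2, so |H| is a multiple of lcm(2, 2) = 2 and divides |G| = 12.
Closing under the operation: H = {e, (1 2)(3 4), (1 3)(2 4), (1 4)(2 3)}, so |H| = 4.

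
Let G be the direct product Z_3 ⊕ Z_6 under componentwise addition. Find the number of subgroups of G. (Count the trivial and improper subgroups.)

|G| = 18, so by Lagrange every subgroup order divides 18. Divisors: 1, 2, 3, 6, 9, 18.
Subgroups by order — order 1: 1; order 2: 1; order 3: 4; order 6: 4; order 9: 1; order 18: 1.
Total: 1 + 1 + 4 + 4 + 1 + 1 = 12.

12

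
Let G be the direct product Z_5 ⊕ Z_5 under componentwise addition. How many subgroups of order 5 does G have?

6

|G| = 25 and 5 | 25, so subgroups of order 5 are possible by Lagrange.
The subgroups of order 5 are: {(0,0), (0,1), (0,2), (0,3), (0,4)}; {(0,0), (1,0), (2,0), (3,0), (4,0)}; {(0,0), (1,1), (2,2), (3,3), (4,4)}; {(0,0), (1,2), (2,4), (3,1), (4,3)}; … (6 in all).
So G has 6 subgroups of order 5.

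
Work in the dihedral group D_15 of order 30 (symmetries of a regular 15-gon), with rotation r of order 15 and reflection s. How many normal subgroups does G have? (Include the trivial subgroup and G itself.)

5

G has 28 subgroups. Checking conjugation-invariance by order — order 1: 1/1 normal; order 2: 0/15 normal; order 3: 1/1 normal; order 5: 1/1 normal; order 6: 0/5 normal; order 10: 0/3 normal; order 15: 1/1 normal; order 30: 1/1 normal.
Total normal subgroups: 5.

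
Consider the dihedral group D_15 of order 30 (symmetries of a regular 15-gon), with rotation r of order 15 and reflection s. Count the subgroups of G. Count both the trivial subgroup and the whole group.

28

|G| = 30, so by Lagrange every subgroup order divides 30. Divisors: 1, 2, 3, 5, 6, 10, 15, 30.
Subgroups by order — order 1: 1; order 2: 15; order 3: 1; order 5: 1; order 6: 5; order 10: 3; order 15: 1; order 30: 1.
Total: 1 + 15 + 1 + 1 + 5 + 3 + 1 + 1 = 28.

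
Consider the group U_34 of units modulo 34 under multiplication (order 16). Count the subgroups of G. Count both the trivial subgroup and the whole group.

|G| = 16, so by Lagrange every subgroup order divides 16. Divisors: 1, 2, 4, 8, 16.
Subgroups by order — order 1: 1; order 2: 1; order 4: 1; order 8: 1; order 16: 1.
Total: 1 + 1 + 1 + 1 + 1 = 5.

5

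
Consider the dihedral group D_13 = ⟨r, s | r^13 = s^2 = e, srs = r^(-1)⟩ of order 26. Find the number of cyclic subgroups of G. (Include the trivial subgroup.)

Each element a generates a cyclic subgroup ⟨a⟩; distinct elements may generate the same one (a cyclic group of order d has φ(d) generators).
Cyclic subgroups by order — order 1: 1; order 2: 13; order 13: 1.
Total: 15.

15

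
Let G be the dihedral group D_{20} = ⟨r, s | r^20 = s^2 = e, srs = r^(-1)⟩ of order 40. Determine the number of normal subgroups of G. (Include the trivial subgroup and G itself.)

G has 48 subgroups. Checking conjugation-invariance by order — order 1: 1/1 normal; order 2: 1/21 normal; order 4: 1/11 normal; order 5: 1/1 normal; order 8: 0/5 normal; order 10: 1/5 normal; order 20: 3/3 normal; order 40: 1/1 normal.
Total normal subgroups: 9.

9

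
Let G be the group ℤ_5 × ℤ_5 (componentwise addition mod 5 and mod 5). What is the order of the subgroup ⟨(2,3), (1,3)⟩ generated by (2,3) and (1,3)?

25

|⟨(2,3)⟩| = 5 and |⟨(1,3)⟩| = 5, so |H| is a multiple of lcm(5, 5) = 5 and divides |G| = 25.
Closing {(2,3), (1,3)} under the group operation gives all of G, so |H| = 25.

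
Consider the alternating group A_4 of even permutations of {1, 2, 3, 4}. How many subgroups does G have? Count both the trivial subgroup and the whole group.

10

|G| = 12, so by Lagrange every subgroup order divides 12. Divisors: 1, 2, 3, 4, 6, 12.
Subgroups by order — order 1: 1; order 2: 3; order 3: 4; order 4: 1; order 6: 0; order 12: 1.
Total: 1 + 3 + 4 + 1 + 0 + 1 = 10.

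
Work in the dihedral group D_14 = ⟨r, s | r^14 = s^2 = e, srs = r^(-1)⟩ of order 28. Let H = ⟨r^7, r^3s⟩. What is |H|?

|⟨r^7⟩| = 2 and |⟨r^3s⟩| = 2, so |H| is a multiple of lcm(2, 2) = 2 and divides |G| = 28.
Closing under the operation: H = {e, r^7, r^3s, r^10s}, so |H| = 4.

4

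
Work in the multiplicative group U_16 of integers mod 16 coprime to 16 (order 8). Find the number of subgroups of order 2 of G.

3

|G| = 8 and 2 | 8, so subgroups of order 2 are possible by Lagrange.
The subgroups of order 2 are: {1, 15}; {1, 7}; {1, 9}.
So G has 3 subgroups of order 2.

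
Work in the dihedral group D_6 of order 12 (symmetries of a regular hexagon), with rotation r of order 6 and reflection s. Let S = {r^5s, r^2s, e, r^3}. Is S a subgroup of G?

Yes

|S| = 4 divides |G| = 12, consistent with Lagrange.
S contains the identity, every element's inverse is in S, and S is closed under ·: it is a subgroup.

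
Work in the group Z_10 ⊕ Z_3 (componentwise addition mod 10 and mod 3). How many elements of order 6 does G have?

2

An element (a,b) has order lcm(ord(a), ord(b)); count pairs with lcm equal to 6.
Enumerating gives 2 such elements.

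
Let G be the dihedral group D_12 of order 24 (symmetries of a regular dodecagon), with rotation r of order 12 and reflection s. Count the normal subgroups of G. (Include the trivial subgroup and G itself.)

9

G has 34 subgroups. Checking conjugation-invariance by order — order 1: 1/1 normal; order 2: 1/13 normal; order 3: 1/1 normal; order 4: 1/7 normal; order 6: 1/5 normal; order 8: 0/3 normal; order 12: 3/3 normal; order 24: 1/1 normal.
Total normal subgroups: 9.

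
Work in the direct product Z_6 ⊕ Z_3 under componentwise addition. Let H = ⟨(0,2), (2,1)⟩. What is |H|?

|⟨(0,2)⟩| = 3 and |⟨(2,1)⟩| = 3, so |H| is a multiple of lcm(3, 3) = 3 and divides |G| = 18.
Closing under the operation: H = {(0,0), (0,1), (0,2), (2,0), (2,1), (2,2), (4,0), (4,1), (4,2)}, so |H| = 9.

9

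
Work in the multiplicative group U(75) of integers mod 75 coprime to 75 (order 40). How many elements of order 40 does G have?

No element of G has order 40 (even though 40 | 40).

0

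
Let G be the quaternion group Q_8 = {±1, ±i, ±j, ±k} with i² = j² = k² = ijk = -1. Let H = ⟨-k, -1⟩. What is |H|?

4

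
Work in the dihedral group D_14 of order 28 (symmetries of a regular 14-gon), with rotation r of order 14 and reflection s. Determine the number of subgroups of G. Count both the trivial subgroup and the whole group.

28

|G| = 28, so by Lagrange every subgroup order divides 28. Divisors: 1, 2, 4, 7, 14, 28.
Subgroups by order — order 1: 1; order 2: 15; order 4: 7; order 7: 1; order 14: 3; order 28: 1.
Total: 1 + 15 + 7 + 1 + 3 + 1 = 28.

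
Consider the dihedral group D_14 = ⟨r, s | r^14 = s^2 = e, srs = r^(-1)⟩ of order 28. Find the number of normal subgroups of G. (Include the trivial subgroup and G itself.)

7

G has 28 subgroups. Checking conjugation-invariance by order — order 1: 1/1 normal; order 2: 1/15 normal; order 4: 0/7 normal; order 7: 1/1 normal; order 14: 3/3 normal; order 28: 1/1 normal.
Total normal subgroups: 7.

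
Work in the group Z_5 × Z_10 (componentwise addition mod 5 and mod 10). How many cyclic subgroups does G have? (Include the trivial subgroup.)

14

A cyclic subgroup of order d is generated by each of its φ(d) elements of order d, so the cyclic subgroups of order d number (#elements of order d)/φ(d).
Cyclic subgroups by order — order 1: 1; order 2: 1; order 5: 6; order 10: 6.
Total: 14.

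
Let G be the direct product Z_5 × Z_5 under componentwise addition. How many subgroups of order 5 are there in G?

6

|G| = 25 and 5 | 25, so subgroups of order 5 are possible by Lagrange.
The subgroups of order 5 are: {(0,0), (0,1), (0,2), (0,3), (0,4)}; {(0,0), (1,0), (2,0), (3,0), (4,0)}; {(0,0), (1,1), (2,2), (3,3), (4,4)}; {(0,0), (1,2), (2,4), (3,1), (4,3)}; … (6 in all).
So G has 6 subgroups of order 5.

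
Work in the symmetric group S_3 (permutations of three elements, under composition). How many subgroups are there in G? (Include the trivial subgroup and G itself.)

|G| = 6, so by Lagrange every subgroup order divides 6. Divisors: 1, 2, 3, 6.
Subgroups by order — order 1: 1; order 2: 3; order 3: 1; order 6: 1.
Total: 1 + 3 + 1 + 1 = 6.

6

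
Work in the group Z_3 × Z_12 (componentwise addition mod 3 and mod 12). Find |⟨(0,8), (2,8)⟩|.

9

|⟨(0,8)⟩| = 3 and |⟨(2,8)⟩| = 3, so |H| is a multiple of lcm(3, 3) = 3 and divides |G| = 36.
Closing under the operation: H = {(0,0), (0,4), (0,8), (1,0), (1,4), (1,8), (2,0), (2,4), (2,8)}, so |H| = 9.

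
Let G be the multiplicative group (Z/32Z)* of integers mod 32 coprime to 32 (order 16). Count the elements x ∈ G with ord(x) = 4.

The elements of order 4 are: 7, 9, 23, 25.
That's 4.

4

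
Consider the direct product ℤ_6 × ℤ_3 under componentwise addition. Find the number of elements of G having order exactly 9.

An element (a,b) has order lcm(ord(a), ord(b)); count pairs with lcm equal to 9.
Enumerating gives 0 such elements.

0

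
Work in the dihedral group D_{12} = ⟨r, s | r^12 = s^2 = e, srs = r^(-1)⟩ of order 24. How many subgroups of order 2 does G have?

|G| = 24 and 2 | 24, so subgroups of order 2 are possible by Lagrange.
The subgroups of order 2 are: {e, r^10s}; {e, r^11s}; {e, r^2s}; {e, r^3s}; … (13 in all).
So G has 13 subgroups of order 2.

13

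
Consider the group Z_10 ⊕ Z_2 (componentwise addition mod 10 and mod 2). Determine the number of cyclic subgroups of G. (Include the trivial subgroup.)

A cyclic subgroup of order d is generated by each of its φ(d) elements of order d, so the cyclic subgroups of order d number (#elements of order d)/φ(d).
Cyclic subgroups by order — order 1: 1; order 2: 3; order 5: 1; order 10: 3.
Total: 8.

8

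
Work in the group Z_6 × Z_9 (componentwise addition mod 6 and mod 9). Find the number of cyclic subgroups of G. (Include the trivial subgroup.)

16

Each element a generates a cyclic subgroup ⟨a⟩; distinct elements may generate the same one (a cyclic group of order d has φ(d) generators).
Cyclic subgroups by order — order 1: 1; order 2: 1; order 3: 4; order 6: 4; order 9: 3; order 18: 3.
Total: 16.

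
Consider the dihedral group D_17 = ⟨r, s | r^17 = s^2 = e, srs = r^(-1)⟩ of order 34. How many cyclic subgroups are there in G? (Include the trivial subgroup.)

19

A cyclic subgroup of order d is generated by each of its φ(d) elements of order d, so the cyclic subgroups of order d number (#elements of order d)/φ(d).
Cyclic subgroups by order — order 1: 1; order 2: 17; order 17: 1.
Total: 19.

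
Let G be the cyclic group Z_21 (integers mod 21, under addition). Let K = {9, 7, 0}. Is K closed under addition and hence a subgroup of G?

9 ∈ K but its inverse 12 ∉ K, so K is not a subgroup.

No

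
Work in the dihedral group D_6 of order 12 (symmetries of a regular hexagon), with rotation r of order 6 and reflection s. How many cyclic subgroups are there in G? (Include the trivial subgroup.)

Each element a generates a cyclic subgroup ⟨a⟩; distinct elements may generate the same one (a cyclic group of order d has φ(d) generators).
Cyclic subgroups by order — order 1: 1; order 2: 7; order 3: 1; order 6: 1.
Total: 10.

10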